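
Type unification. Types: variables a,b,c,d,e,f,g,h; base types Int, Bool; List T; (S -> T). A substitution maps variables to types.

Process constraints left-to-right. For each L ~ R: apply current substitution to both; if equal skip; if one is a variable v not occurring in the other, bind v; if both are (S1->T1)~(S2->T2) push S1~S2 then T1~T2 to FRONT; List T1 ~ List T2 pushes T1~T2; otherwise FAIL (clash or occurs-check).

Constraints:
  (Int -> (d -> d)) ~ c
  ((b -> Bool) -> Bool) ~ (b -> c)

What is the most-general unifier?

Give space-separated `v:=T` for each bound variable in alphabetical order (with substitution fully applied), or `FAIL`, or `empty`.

step 1: unify (Int -> (d -> d)) ~ c  [subst: {-} | 1 pending]
  bind c := (Int -> (d -> d))
step 2: unify ((b -> Bool) -> Bool) ~ (b -> (Int -> (d -> d)))  [subst: {c:=(Int -> (d -> d))} | 0 pending]
  -> decompose arrow: push (b -> Bool)~b, Bool~(Int -> (d -> d))
step 3: unify (b -> Bool) ~ b  [subst: {c:=(Int -> (d -> d))} | 1 pending]
  occurs-check fail

Answer: FAIL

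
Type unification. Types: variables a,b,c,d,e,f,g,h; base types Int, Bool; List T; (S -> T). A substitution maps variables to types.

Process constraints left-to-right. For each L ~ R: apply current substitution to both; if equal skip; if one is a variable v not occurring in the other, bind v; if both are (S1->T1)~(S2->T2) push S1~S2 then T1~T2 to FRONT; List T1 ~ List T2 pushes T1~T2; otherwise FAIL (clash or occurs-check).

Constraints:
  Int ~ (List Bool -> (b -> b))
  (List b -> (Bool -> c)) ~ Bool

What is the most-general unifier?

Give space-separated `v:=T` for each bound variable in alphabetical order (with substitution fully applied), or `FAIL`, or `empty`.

step 1: unify Int ~ (List Bool -> (b -> b))  [subst: {-} | 1 pending]
  clash: Int vs (List Bool -> (b -> b))

Answer: FAIL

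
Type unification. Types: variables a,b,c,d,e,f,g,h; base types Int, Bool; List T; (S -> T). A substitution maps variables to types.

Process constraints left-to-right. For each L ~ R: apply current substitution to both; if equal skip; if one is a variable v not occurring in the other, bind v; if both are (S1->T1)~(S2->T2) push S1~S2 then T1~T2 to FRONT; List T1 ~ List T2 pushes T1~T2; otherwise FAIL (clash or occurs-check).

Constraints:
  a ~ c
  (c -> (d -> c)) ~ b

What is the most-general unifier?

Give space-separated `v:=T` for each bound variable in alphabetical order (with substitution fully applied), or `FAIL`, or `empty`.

Answer: a:=c b:=(c -> (d -> c))

Derivation:
step 1: unify a ~ c  [subst: {-} | 1 pending]
  bind a := c
step 2: unify (c -> (d -> c)) ~ b  [subst: {a:=c} | 0 pending]
  bind b := (c -> (d -> c))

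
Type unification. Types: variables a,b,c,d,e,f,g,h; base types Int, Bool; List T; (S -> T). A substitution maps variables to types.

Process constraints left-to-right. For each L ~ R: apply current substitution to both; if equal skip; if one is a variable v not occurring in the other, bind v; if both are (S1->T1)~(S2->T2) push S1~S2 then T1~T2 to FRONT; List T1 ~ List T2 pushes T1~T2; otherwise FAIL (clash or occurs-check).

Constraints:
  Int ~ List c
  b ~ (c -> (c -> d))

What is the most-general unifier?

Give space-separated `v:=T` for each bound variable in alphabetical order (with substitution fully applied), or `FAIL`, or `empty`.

Answer: FAIL

Derivation:
step 1: unify Int ~ List c  [subst: {-} | 1 pending]
  clash: Int vs List c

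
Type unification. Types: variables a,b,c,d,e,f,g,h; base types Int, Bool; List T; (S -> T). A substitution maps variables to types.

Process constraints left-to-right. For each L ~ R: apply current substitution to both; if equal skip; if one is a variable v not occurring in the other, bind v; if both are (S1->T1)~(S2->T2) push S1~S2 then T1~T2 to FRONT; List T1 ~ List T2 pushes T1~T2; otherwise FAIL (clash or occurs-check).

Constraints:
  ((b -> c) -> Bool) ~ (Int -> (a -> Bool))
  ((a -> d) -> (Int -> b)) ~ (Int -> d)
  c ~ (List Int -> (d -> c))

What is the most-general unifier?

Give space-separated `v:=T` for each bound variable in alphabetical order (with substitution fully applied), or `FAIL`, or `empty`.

step 1: unify ((b -> c) -> Bool) ~ (Int -> (a -> Bool))  [subst: {-} | 2 pending]
  -> decompose arrow: push (b -> c)~Int, Bool~(a -> Bool)
step 2: unify (b -> c) ~ Int  [subst: {-} | 3 pending]
  clash: (b -> c) vs Int

Answer: FAIL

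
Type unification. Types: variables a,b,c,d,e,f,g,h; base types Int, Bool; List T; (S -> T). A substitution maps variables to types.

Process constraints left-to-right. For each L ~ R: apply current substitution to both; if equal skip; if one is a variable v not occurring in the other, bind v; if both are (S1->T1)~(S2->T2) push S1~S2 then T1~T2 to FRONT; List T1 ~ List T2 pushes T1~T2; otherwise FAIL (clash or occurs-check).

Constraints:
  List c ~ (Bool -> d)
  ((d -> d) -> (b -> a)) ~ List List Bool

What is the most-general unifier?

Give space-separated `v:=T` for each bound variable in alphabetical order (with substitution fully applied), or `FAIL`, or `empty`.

Answer: FAIL

Derivation:
step 1: unify List c ~ (Bool -> d)  [subst: {-} | 1 pending]
  clash: List c vs (Bool -> d)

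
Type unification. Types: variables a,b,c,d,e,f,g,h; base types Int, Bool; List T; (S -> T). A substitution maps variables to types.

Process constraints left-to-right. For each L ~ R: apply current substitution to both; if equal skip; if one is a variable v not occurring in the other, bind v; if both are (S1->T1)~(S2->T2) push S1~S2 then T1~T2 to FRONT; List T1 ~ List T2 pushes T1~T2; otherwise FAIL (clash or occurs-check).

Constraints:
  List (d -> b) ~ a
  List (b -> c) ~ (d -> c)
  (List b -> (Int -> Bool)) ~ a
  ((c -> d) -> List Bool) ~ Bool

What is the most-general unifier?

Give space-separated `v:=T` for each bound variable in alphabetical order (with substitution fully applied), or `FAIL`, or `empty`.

step 1: unify List (d -> b) ~ a  [subst: {-} | 3 pending]
  bind a := List (d -> b)
step 2: unify List (b -> c) ~ (d -> c)  [subst: {a:=List (d -> b)} | 2 pending]
  clash: List (b -> c) vs (d -> c)

Answer: FAIL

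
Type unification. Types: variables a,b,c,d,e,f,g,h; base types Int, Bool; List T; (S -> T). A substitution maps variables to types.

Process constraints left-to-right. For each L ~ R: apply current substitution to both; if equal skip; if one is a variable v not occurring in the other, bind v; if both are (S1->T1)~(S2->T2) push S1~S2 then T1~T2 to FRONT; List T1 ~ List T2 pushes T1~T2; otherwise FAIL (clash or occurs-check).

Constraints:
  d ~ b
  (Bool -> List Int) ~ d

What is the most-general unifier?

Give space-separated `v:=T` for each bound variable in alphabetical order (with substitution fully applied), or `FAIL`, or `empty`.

step 1: unify d ~ b  [subst: {-} | 1 pending]
  bind d := b
step 2: unify (Bool -> List Int) ~ b  [subst: {d:=b} | 0 pending]
  bind b := (Bool -> List Int)

Answer: b:=(Bool -> List Int) d:=(Bool -> List Int)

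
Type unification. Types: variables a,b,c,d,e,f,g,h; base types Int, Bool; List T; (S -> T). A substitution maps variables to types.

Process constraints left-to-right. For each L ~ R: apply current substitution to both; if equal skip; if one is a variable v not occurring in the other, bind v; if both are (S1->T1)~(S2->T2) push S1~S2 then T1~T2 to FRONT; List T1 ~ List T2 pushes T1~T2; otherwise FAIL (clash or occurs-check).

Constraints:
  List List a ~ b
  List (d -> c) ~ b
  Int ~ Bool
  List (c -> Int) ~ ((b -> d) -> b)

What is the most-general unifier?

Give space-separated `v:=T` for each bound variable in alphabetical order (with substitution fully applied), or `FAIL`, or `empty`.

step 1: unify List List a ~ b  [subst: {-} | 3 pending]
  bind b := List List a
step 2: unify List (d -> c) ~ List List a  [subst: {b:=List List a} | 2 pending]
  -> decompose List: push (d -> c)~List a
step 3: unify (d -> c) ~ List a  [subst: {b:=List List a} | 2 pending]
  clash: (d -> c) vs List a

Answer: FAIL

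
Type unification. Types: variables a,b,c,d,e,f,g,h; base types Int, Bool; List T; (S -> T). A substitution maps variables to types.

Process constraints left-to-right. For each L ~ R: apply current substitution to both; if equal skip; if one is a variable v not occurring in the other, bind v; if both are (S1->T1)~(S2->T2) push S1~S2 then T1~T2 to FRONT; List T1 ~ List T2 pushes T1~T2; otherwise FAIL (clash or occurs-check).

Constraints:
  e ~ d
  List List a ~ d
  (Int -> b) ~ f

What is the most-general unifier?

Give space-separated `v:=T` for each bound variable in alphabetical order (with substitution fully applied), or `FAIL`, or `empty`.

step 1: unify e ~ d  [subst: {-} | 2 pending]
  bind e := d
step 2: unify List List a ~ d  [subst: {e:=d} | 1 pending]
  bind d := List List a
step 3: unify (Int -> b) ~ f  [subst: {e:=d, d:=List List a} | 0 pending]
  bind f := (Int -> b)

Answer: d:=List List a e:=List List a f:=(Int -> b)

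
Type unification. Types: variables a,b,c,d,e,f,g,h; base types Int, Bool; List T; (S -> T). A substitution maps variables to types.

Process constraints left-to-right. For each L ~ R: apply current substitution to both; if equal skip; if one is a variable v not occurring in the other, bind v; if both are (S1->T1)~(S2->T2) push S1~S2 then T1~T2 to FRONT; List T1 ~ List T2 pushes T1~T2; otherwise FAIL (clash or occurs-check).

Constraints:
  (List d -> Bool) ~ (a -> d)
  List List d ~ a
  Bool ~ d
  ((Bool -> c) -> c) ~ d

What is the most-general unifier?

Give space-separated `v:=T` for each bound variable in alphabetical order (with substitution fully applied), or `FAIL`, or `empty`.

step 1: unify (List d -> Bool) ~ (a -> d)  [subst: {-} | 3 pending]
  -> decompose arrow: push List d~a, Bool~d
step 2: unify List d ~ a  [subst: {-} | 4 pending]
  bind a := List d
step 3: unify Bool ~ d  [subst: {a:=List d} | 3 pending]
  bind d := Bool
step 4: unify List List Bool ~ List Bool  [subst: {a:=List d, d:=Bool} | 2 pending]
  -> decompose List: push List Bool~Bool
step 5: unify List Bool ~ Bool  [subst: {a:=List d, d:=Bool} | 2 pending]
  clash: List Bool vs Bool

Answer: FAIL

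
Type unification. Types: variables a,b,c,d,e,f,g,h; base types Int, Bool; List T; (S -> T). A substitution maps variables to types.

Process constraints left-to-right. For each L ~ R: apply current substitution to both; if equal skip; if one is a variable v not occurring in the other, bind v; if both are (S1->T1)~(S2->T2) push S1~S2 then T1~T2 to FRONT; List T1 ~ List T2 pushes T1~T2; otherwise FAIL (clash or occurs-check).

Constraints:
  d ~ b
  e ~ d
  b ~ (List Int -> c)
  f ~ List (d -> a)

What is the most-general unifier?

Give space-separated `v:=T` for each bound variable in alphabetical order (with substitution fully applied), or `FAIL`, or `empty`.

step 1: unify d ~ b  [subst: {-} | 3 pending]
  bind d := b
step 2: unify e ~ b  [subst: {d:=b} | 2 pending]
  bind e := b
step 3: unify b ~ (List Int -> c)  [subst: {d:=b, e:=b} | 1 pending]
  bind b := (List Int -> c)
step 4: unify f ~ List ((List Int -> c) -> a)  [subst: {d:=b, e:=b, b:=(List Int -> c)} | 0 pending]
  bind f := List ((List Int -> c) -> a)

Answer: b:=(List Int -> c) d:=(List Int -> c) e:=(List Int -> c) f:=List ((List Int -> c) -> a)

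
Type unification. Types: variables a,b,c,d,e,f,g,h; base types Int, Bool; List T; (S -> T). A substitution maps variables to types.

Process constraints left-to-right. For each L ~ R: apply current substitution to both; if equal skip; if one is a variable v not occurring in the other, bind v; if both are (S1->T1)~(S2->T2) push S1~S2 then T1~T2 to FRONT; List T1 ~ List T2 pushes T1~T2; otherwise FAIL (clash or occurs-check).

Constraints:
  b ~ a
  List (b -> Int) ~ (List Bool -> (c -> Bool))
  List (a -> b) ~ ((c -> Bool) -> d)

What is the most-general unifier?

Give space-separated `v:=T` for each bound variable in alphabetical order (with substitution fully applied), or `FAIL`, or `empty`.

step 1: unify b ~ a  [subst: {-} | 2 pending]
  bind b := a
step 2: unify List (a -> Int) ~ (List Bool -> (c -> Bool))  [subst: {b:=a} | 1 pending]
  clash: List (a -> Int) vs (List Bool -> (c -> Bool))

Answer: FAIL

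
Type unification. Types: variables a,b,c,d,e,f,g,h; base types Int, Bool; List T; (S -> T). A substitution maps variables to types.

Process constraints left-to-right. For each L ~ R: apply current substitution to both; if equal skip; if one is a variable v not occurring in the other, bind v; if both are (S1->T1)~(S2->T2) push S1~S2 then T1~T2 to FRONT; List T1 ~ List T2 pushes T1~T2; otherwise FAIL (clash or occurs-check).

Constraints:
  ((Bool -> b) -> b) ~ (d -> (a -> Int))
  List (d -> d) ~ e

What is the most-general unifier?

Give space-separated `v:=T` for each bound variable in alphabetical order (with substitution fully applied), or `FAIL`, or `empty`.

Answer: b:=(a -> Int) d:=(Bool -> (a -> Int)) e:=List ((Bool -> (a -> Int)) -> (Bool -> (a -> Int)))

Derivation:
step 1: unify ((Bool -> b) -> b) ~ (d -> (a -> Int))  [subst: {-} | 1 pending]
  -> decompose arrow: push (Bool -> b)~d, b~(a -> Int)
step 2: unify (Bool -> b) ~ d  [subst: {-} | 2 pending]
  bind d := (Bool -> b)
step 3: unify b ~ (a -> Int)  [subst: {d:=(Bool -> b)} | 1 pending]
  bind b := (a -> Int)
step 4: unify List ((Bool -> (a -> Int)) -> (Bool -> (a -> Int))) ~ e  [subst: {d:=(Bool -> b), b:=(a -> Int)} | 0 pending]
  bind e := List ((Bool -> (a -> Int)) -> (Bool -> (a -> Int)))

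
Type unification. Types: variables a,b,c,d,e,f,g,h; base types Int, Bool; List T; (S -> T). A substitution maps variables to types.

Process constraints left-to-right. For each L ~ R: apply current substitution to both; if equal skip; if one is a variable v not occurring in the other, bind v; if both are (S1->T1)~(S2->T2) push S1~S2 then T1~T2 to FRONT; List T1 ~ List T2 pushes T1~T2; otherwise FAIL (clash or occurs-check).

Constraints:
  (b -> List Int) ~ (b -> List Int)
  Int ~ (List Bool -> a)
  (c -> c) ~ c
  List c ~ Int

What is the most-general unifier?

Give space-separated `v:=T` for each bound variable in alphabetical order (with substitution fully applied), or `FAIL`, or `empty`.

step 1: unify (b -> List Int) ~ (b -> List Int)  [subst: {-} | 3 pending]
  -> identical, skip
step 2: unify Int ~ (List Bool -> a)  [subst: {-} | 2 pending]
  clash: Int vs (List Bool -> a)

Answer: FAIL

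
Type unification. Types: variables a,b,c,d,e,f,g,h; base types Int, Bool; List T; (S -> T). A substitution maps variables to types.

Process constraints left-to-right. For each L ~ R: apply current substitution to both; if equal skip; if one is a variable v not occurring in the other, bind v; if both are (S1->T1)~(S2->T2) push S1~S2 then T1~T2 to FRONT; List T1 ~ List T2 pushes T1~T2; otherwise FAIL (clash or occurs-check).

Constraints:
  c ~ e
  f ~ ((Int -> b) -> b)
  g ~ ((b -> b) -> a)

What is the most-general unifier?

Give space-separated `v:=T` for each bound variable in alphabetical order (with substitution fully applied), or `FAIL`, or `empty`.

step 1: unify c ~ e  [subst: {-} | 2 pending]
  bind c := e
step 2: unify f ~ ((Int -> b) -> b)  [subst: {c:=e} | 1 pending]
  bind f := ((Int -> b) -> b)
step 3: unify g ~ ((b -> b) -> a)  [subst: {c:=e, f:=((Int -> b) -> b)} | 0 pending]
  bind g := ((b -> b) -> a)

Answer: c:=e f:=((Int -> b) -> b) g:=((b -> b) -> a)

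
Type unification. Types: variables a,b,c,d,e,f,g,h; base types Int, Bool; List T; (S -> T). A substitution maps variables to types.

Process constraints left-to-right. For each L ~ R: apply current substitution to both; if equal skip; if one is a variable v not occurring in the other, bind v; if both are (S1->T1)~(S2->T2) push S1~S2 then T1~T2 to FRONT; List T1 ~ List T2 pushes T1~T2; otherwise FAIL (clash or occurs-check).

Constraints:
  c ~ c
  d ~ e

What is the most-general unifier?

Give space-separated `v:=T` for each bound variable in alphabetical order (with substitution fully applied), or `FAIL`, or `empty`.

Answer: d:=e

Derivation:
step 1: unify c ~ c  [subst: {-} | 1 pending]
  -> identical, skip
step 2: unify d ~ e  [subst: {-} | 0 pending]
  bind d := e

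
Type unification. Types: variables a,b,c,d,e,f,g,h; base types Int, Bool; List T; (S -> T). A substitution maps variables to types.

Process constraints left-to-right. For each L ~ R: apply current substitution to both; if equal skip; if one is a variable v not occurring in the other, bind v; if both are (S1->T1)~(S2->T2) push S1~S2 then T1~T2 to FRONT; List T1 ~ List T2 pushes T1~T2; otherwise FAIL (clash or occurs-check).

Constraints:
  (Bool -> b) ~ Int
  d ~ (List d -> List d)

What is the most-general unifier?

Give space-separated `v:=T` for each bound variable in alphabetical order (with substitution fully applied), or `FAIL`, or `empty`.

Answer: FAIL

Derivation:
step 1: unify (Bool -> b) ~ Int  [subst: {-} | 1 pending]
  clash: (Bool -> b) vs Int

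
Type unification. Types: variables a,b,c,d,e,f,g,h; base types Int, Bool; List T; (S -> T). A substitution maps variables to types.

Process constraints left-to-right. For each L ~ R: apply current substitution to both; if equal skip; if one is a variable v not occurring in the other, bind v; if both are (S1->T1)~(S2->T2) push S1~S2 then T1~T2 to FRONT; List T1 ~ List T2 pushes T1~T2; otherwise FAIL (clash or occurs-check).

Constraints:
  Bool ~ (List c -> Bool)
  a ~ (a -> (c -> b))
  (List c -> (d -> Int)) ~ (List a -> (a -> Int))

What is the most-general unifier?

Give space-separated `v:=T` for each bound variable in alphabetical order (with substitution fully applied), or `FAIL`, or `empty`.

Answer: FAIL

Derivation:
step 1: unify Bool ~ (List c -> Bool)  [subst: {-} | 2 pending]
  clash: Bool vs (List c -> Bool)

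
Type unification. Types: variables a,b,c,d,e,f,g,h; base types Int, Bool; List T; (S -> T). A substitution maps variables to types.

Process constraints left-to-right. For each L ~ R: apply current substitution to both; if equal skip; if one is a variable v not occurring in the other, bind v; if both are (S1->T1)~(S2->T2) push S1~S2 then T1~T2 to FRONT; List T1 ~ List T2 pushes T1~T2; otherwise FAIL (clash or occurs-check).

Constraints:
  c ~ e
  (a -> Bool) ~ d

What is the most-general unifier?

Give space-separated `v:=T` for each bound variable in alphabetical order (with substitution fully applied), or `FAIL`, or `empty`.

step 1: unify c ~ e  [subst: {-} | 1 pending]
  bind c := e
step 2: unify (a -> Bool) ~ d  [subst: {c:=e} | 0 pending]
  bind d := (a -> Bool)

Answer: c:=e d:=(a -> Bool)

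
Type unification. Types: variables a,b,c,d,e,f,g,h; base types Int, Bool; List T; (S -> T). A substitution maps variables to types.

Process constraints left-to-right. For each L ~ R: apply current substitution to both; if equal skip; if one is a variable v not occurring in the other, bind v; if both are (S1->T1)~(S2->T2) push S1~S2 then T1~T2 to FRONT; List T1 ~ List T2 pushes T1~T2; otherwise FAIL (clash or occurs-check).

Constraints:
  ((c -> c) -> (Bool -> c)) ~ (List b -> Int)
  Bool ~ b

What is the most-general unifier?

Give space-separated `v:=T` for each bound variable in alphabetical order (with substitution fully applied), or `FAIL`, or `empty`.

step 1: unify ((c -> c) -> (Bool -> c)) ~ (List b -> Int)  [subst: {-} | 1 pending]
  -> decompose arrow: push (c -> c)~List b, (Bool -> c)~Int
step 2: unify (c -> c) ~ List b  [subst: {-} | 2 pending]
  clash: (c -> c) vs List b

Answer: FAIL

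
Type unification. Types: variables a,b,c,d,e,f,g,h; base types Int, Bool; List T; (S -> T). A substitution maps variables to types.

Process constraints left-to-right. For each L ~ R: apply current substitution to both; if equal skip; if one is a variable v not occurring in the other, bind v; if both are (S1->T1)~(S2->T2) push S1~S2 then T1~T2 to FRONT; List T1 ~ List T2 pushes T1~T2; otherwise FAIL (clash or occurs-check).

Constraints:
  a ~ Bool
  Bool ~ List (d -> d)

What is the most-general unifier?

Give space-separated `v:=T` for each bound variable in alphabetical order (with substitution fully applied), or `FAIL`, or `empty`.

Answer: FAIL

Derivation:
step 1: unify a ~ Bool  [subst: {-} | 1 pending]
  bind a := Bool
step 2: unify Bool ~ List (d -> d)  [subst: {a:=Bool} | 0 pending]
  clash: Bool vs List (d -> d)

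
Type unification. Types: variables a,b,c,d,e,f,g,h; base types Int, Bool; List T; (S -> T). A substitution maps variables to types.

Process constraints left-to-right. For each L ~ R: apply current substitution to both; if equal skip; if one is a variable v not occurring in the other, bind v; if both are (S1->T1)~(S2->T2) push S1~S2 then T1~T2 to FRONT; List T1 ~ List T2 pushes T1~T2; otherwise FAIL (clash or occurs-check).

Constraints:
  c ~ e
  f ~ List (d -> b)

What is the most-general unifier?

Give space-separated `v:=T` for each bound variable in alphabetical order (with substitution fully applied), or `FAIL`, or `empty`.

step 1: unify c ~ e  [subst: {-} | 1 pending]
  bind c := e
step 2: unify f ~ List (d -> b)  [subst: {c:=e} | 0 pending]
  bind f := List (d -> b)

Answer: c:=e f:=List (d -> b)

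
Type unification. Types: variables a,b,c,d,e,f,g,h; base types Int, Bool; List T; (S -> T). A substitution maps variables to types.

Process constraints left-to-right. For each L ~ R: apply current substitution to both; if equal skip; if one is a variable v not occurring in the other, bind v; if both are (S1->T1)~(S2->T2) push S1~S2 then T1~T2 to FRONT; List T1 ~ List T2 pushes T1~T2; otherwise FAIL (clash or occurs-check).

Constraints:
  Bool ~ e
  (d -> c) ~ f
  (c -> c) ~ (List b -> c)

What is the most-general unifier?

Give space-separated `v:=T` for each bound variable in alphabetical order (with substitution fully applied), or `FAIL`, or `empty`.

step 1: unify Bool ~ e  [subst: {-} | 2 pending]
  bind e := Bool
step 2: unify (d -> c) ~ f  [subst: {e:=Bool} | 1 pending]
  bind f := (d -> c)
step 3: unify (c -> c) ~ (List b -> c)  [subst: {e:=Bool, f:=(d -> c)} | 0 pending]
  -> decompose arrow: push c~List b, c~c
step 4: unify c ~ List b  [subst: {e:=Bool, f:=(d -> c)} | 1 pending]
  bind c := List b
step 5: unify List b ~ List b  [subst: {e:=Bool, f:=(d -> c), c:=List b} | 0 pending]
  -> identical, skip

Answer: c:=List b e:=Bool f:=(d -> List b)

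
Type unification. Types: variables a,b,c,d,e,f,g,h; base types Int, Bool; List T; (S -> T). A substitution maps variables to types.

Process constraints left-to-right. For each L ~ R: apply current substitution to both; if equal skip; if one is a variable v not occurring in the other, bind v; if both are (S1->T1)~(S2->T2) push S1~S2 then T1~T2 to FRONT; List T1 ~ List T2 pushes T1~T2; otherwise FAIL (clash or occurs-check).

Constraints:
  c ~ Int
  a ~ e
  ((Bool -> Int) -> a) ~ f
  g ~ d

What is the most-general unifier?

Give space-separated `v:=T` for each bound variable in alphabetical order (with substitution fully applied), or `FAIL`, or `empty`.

step 1: unify c ~ Int  [subst: {-} | 3 pending]
  bind c := Int
step 2: unify a ~ e  [subst: {c:=Int} | 2 pending]
  bind a := e
step 3: unify ((Bool -> Int) -> e) ~ f  [subst: {c:=Int, a:=e} | 1 pending]
  bind f := ((Bool -> Int) -> e)
step 4: unify g ~ d  [subst: {c:=Int, a:=e, f:=((Bool -> Int) -> e)} | 0 pending]
  bind g := d

Answer: a:=e c:=Int f:=((Bool -> Int) -> e) g:=d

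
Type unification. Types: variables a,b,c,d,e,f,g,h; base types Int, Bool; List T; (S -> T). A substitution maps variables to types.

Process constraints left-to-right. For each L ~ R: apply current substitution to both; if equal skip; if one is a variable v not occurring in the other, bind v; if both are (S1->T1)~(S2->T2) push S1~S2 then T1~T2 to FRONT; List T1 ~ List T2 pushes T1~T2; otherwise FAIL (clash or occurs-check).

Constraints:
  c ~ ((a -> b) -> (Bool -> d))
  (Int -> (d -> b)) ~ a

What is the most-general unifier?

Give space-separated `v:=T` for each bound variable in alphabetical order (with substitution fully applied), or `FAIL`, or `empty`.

Answer: a:=(Int -> (d -> b)) c:=(((Int -> (d -> b)) -> b) -> (Bool -> d))

Derivation:
step 1: unify c ~ ((a -> b) -> (Bool -> d))  [subst: {-} | 1 pending]
  bind c := ((a -> b) -> (Bool -> d))
step 2: unify (Int -> (d -> b)) ~ a  [subst: {c:=((a -> b) -> (Bool -> d))} | 0 pending]
  bind a := (Int -> (d -> b))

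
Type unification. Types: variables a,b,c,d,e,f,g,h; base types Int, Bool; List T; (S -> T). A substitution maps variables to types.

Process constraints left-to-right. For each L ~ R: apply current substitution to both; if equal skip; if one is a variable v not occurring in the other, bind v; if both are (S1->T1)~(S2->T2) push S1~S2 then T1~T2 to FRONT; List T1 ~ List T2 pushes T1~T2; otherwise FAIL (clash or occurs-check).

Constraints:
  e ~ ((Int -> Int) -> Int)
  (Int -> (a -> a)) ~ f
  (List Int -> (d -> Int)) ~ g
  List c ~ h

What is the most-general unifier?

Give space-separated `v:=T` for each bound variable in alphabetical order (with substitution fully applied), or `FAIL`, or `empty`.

Answer: e:=((Int -> Int) -> Int) f:=(Int -> (a -> a)) g:=(List Int -> (d -> Int)) h:=List c

Derivation:
step 1: unify e ~ ((Int -> Int) -> Int)  [subst: {-} | 3 pending]
  bind e := ((Int -> Int) -> Int)
step 2: unify (Int -> (a -> a)) ~ f  [subst: {e:=((Int -> Int) -> Int)} | 2 pending]
  bind f := (Int -> (a -> a))
step 3: unify (List Int -> (d -> Int)) ~ g  [subst: {e:=((Int -> Int) -> Int), f:=(Int -> (a -> a))} | 1 pending]
  bind g := (List Int -> (d -> Int))
step 4: unify List c ~ h  [subst: {e:=((Int -> Int) -> Int), f:=(Int -> (a -> a)), g:=(List Int -> (d -> Int))} | 0 pending]
  bind h := List c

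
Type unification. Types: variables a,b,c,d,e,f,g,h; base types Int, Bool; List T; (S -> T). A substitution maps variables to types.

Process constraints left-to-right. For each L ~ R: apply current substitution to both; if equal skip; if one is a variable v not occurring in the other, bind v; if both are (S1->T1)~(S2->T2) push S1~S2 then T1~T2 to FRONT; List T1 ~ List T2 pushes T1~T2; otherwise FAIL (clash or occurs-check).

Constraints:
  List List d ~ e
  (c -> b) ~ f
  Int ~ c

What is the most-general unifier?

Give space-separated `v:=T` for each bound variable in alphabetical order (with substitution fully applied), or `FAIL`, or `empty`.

Answer: c:=Int e:=List List d f:=(Int -> b)

Derivation:
step 1: unify List List d ~ e  [subst: {-} | 2 pending]
  bind e := List List d
step 2: unify (c -> b) ~ f  [subst: {e:=List List d} | 1 pending]
  bind f := (c -> b)
step 3: unify Int ~ c  [subst: {e:=List List d, f:=(c -> b)} | 0 pending]
  bind c := Int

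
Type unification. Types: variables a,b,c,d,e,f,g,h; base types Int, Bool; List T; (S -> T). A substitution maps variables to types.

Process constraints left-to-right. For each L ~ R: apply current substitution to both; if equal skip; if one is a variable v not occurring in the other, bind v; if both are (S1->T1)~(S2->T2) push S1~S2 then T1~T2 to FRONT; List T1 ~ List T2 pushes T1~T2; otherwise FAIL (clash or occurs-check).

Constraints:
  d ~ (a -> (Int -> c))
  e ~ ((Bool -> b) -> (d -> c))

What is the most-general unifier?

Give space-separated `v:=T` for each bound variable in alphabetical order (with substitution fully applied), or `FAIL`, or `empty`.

step 1: unify d ~ (a -> (Int -> c))  [subst: {-} | 1 pending]
  bind d := (a -> (Int -> c))
step 2: unify e ~ ((Bool -> b) -> ((a -> (Int -> c)) -> c))  [subst: {d:=(a -> (Int -> c))} | 0 pending]
  bind e := ((Bool -> b) -> ((a -> (Int -> c)) -> c))

Answer: d:=(a -> (Int -> c)) e:=((Bool -> b) -> ((a -> (Int -> c)) -> c))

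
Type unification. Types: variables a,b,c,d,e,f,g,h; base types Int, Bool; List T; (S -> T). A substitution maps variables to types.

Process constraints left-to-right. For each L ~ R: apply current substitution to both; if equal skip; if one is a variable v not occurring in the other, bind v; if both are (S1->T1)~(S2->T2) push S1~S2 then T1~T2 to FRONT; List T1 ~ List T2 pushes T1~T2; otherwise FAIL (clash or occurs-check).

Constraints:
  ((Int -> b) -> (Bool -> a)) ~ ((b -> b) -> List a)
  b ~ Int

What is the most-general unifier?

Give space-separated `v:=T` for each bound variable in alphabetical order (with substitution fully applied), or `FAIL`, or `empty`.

Answer: FAIL

Derivation:
step 1: unify ((Int -> b) -> (Bool -> a)) ~ ((b -> b) -> List a)  [subst: {-} | 1 pending]
  -> decompose arrow: push (Int -> b)~(b -> b), (Bool -> a)~List a
step 2: unify (Int -> b) ~ (b -> b)  [subst: {-} | 2 pending]
  -> decompose arrow: push Int~b, b~b
step 3: unify Int ~ b  [subst: {-} | 3 pending]
  bind b := Int
step 4: unify Int ~ Int  [subst: {b:=Int} | 2 pending]
  -> identical, skip
step 5: unify (Bool -> a) ~ List a  [subst: {b:=Int} | 1 pending]
  clash: (Bool -> a) vs List a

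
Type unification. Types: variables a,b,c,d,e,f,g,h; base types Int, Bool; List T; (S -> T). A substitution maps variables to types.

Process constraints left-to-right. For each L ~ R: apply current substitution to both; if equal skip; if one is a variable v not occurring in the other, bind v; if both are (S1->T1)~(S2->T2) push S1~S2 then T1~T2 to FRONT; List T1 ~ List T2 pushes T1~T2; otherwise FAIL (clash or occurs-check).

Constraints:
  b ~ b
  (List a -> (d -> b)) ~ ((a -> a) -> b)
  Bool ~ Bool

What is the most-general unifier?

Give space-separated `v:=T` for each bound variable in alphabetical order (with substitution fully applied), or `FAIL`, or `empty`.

Answer: FAIL

Derivation:
step 1: unify b ~ b  [subst: {-} | 2 pending]
  -> identical, skip
step 2: unify (List a -> (d -> b)) ~ ((a -> a) -> b)  [subst: {-} | 1 pending]
  -> decompose arrow: push List a~(a -> a), (d -> b)~b
step 3: unify List a ~ (a -> a)  [subst: {-} | 2 pending]
  clash: List a vs (a -> a)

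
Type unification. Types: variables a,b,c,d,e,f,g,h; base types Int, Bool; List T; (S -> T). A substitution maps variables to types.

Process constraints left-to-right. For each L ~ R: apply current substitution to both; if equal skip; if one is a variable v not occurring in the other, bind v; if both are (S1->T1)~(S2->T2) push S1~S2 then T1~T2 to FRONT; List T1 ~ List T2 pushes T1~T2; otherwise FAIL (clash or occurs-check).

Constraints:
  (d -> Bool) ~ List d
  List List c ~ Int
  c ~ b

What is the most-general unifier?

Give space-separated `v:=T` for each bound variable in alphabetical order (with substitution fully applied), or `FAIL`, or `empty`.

Answer: FAIL

Derivation:
step 1: unify (d -> Bool) ~ List d  [subst: {-} | 2 pending]
  clash: (d -> Bool) vs List d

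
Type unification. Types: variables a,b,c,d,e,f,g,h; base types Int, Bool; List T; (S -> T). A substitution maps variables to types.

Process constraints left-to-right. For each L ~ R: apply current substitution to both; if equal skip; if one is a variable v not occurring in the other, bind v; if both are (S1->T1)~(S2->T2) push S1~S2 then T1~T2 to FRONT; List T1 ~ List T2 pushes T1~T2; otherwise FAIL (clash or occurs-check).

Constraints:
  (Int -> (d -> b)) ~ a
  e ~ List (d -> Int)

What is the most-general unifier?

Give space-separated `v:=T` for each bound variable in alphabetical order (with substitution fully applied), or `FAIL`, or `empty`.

Answer: a:=(Int -> (d -> b)) e:=List (d -> Int)

Derivation:
step 1: unify (Int -> (d -> b)) ~ a  [subst: {-} | 1 pending]
  bind a := (Int -> (d -> b))
step 2: unify e ~ List (d -> Int)  [subst: {a:=(Int -> (d -> b))} | 0 pending]
  bind e := List (d -> Int)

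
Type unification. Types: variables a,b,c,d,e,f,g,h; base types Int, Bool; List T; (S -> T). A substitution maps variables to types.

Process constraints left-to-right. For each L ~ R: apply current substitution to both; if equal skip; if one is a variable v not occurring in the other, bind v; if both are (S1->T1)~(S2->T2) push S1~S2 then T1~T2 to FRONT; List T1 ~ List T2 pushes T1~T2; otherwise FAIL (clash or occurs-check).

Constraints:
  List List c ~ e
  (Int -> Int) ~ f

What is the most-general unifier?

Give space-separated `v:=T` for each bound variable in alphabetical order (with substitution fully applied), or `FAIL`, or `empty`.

step 1: unify List List c ~ e  [subst: {-} | 1 pending]
  bind e := List List c
step 2: unify (Int -> Int) ~ f  [subst: {e:=List List c} | 0 pending]
  bind f := (Int -> Int)

Answer: e:=List List c f:=(Int -> Int)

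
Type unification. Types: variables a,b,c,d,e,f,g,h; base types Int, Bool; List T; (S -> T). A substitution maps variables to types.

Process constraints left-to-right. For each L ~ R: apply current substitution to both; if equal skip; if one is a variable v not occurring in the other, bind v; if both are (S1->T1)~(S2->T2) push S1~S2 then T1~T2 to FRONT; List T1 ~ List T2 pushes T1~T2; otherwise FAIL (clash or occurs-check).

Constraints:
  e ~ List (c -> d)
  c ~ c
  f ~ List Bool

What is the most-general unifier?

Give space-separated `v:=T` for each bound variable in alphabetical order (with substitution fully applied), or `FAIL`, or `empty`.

Answer: e:=List (c -> d) f:=List Bool

Derivation:
step 1: unify e ~ List (c -> d)  [subst: {-} | 2 pending]
  bind e := List (c -> d)
step 2: unify c ~ c  [subst: {e:=List (c -> d)} | 1 pending]
  -> identical, skip
step 3: unify f ~ List Bool  [subst: {e:=List (c -> d)} | 0 pending]
  bind f := List Bool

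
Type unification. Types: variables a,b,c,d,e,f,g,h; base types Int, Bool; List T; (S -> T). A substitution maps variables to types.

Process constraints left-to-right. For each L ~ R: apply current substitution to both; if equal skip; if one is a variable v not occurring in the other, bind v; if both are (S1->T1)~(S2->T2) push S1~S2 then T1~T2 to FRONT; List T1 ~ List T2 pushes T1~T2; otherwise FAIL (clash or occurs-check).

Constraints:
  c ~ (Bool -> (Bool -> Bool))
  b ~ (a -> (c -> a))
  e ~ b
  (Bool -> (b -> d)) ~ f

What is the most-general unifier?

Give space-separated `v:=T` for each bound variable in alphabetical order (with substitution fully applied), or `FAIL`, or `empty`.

step 1: unify c ~ (Bool -> (Bool -> Bool))  [subst: {-} | 3 pending]
  bind c := (Bool -> (Bool -> Bool))
step 2: unify b ~ (a -> ((Bool -> (Bool -> Bool)) -> a))  [subst: {c:=(Bool -> (Bool -> Bool))} | 2 pending]
  bind b := (a -> ((Bool -> (Bool -> Bool)) -> a))
step 3: unify e ~ (a -> ((Bool -> (Bool -> Bool)) -> a))  [subst: {c:=(Bool -> (Bool -> Bool)), b:=(a -> ((Bool -> (Bool -> Bool)) -> a))} | 1 pending]
  bind e := (a -> ((Bool -> (Bool -> Bool)) -> a))
step 4: unify (Bool -> ((a -> ((Bool -> (Bool -> Bool)) -> a)) -> d)) ~ f  [subst: {c:=(Bool -> (Bool -> Bool)), b:=(a -> ((Bool -> (Bool -> Bool)) -> a)), e:=(a -> ((Bool -> (Bool -> Bool)) -> a))} | 0 pending]
  bind f := (Bool -> ((a -> ((Bool -> (Bool -> Bool)) -> a)) -> d))

Answer: b:=(a -> ((Bool -> (Bool -> Bool)) -> a)) c:=(Bool -> (Bool -> Bool)) e:=(a -> ((Bool -> (Bool -> Bool)) -> a)) f:=(Bool -> ((a -> ((Bool -> (Bool -> Bool)) -> a)) -> d))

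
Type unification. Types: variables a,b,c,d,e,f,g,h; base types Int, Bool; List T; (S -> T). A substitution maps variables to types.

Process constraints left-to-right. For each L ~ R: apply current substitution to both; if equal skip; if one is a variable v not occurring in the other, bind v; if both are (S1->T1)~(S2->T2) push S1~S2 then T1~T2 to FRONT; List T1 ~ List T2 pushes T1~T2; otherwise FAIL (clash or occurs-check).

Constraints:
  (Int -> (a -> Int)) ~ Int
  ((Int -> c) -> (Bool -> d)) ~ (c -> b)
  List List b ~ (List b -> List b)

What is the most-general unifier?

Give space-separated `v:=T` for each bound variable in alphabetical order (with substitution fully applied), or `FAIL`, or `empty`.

step 1: unify (Int -> (a -> Int)) ~ Int  [subst: {-} | 2 pending]
  clash: (Int -> (a -> Int)) vs Int

Answer: FAIL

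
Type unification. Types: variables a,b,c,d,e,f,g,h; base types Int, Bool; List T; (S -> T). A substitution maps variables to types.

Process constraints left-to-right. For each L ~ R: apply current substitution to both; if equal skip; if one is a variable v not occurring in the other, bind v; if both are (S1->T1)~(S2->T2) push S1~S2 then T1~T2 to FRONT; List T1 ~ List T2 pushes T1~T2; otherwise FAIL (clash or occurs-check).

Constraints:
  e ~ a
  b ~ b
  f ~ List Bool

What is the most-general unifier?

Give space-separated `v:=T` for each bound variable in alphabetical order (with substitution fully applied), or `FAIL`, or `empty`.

Answer: e:=a f:=List Bool

Derivation:
step 1: unify e ~ a  [subst: {-} | 2 pending]
  bind e := a
step 2: unify b ~ b  [subst: {e:=a} | 1 pending]
  -> identical, skip
step 3: unify f ~ List Bool  [subst: {e:=a} | 0 pending]
  bind f := List Bool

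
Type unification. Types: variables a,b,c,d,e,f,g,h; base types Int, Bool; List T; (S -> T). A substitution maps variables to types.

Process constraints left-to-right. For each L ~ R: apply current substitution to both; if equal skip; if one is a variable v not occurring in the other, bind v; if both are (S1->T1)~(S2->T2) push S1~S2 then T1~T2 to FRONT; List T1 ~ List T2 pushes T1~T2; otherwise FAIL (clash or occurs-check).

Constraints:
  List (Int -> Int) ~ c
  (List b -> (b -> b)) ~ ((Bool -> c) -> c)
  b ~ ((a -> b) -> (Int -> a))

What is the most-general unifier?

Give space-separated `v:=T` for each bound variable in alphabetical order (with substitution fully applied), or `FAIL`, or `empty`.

Answer: FAIL

Derivation:
step 1: unify List (Int -> Int) ~ c  [subst: {-} | 2 pending]
  bind c := List (Int -> Int)
step 2: unify (List b -> (b -> b)) ~ ((Bool -> List (Int -> Int)) -> List (Int -> Int))  [subst: {c:=List (Int -> Int)} | 1 pending]
  -> decompose arrow: push List b~(Bool -> List (Int -> Int)), (b -> b)~List (Int -> Int)
step 3: unify List b ~ (Bool -> List (Int -> Int))  [subst: {c:=List (Int -> Int)} | 2 pending]
  clash: List b vs (Bool -> List (Int -> Int))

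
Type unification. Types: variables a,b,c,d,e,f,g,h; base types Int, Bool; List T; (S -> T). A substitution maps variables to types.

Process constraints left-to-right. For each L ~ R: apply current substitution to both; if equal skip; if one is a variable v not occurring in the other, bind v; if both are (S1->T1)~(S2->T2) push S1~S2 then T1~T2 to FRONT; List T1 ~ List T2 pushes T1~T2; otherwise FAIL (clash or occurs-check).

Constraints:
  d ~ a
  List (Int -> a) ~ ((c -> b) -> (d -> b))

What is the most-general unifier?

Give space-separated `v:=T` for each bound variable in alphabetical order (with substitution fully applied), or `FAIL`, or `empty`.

Answer: FAIL

Derivation:
step 1: unify d ~ a  [subst: {-} | 1 pending]
  bind d := a
step 2: unify List (Int -> a) ~ ((c -> b) -> (a -> b))  [subst: {d:=a} | 0 pending]
  clash: List (Int -> a) vs ((c -> b) -> (a -> b))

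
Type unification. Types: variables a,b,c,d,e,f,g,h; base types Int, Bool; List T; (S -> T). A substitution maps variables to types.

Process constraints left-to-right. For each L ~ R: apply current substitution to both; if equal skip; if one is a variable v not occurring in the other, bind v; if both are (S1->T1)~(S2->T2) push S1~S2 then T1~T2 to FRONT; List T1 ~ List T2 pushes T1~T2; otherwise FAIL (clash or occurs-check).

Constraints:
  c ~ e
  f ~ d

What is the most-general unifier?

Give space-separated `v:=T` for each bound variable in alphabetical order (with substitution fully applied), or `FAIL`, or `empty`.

step 1: unify c ~ e  [subst: {-} | 1 pending]
  bind c := e
step 2: unify f ~ d  [subst: {c:=e} | 0 pending]
  bind f := d

Answer: c:=e f:=d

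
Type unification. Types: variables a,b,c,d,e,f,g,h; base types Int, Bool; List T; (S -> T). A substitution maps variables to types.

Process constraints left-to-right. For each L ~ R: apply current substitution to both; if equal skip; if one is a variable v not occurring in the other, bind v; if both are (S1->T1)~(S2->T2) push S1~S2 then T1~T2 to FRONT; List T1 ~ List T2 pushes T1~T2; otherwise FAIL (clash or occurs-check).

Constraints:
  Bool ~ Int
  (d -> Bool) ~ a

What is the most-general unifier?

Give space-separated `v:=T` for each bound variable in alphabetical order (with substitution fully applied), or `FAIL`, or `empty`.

step 1: unify Bool ~ Int  [subst: {-} | 1 pending]
  clash: Bool vs Int

Answer: FAIL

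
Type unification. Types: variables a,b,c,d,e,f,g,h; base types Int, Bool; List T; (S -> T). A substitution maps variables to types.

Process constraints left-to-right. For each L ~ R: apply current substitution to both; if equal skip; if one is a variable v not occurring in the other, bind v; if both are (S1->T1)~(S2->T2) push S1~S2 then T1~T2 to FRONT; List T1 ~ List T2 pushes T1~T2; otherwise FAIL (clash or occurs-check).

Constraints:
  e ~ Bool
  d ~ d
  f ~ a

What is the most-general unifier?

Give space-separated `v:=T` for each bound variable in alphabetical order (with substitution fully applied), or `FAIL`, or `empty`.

step 1: unify e ~ Bool  [subst: {-} | 2 pending]
  bind e := Bool
step 2: unify d ~ d  [subst: {e:=Bool} | 1 pending]
  -> identical, skip
step 3: unify f ~ a  [subst: {e:=Bool} | 0 pending]
  bind f := a

Answer: e:=Bool f:=a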